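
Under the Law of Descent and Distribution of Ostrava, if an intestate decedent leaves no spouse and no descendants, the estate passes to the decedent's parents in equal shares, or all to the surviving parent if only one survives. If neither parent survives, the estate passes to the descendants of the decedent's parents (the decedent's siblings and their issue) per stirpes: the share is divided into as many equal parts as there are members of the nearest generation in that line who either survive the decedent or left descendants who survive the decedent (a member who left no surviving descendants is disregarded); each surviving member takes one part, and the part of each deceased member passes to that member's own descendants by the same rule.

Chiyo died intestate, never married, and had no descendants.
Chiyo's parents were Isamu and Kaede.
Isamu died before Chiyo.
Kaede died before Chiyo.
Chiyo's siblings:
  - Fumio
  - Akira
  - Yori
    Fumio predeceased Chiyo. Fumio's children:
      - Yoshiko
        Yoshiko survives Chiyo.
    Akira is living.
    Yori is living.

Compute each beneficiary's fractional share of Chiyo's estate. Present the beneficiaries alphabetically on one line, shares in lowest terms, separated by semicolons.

Akira 1/3; Yori 1/3; Yoshiko 1/3

Neither parent survives and there are no descendants, so the estate passes to Chiyo's siblings and their issue per stirpes.
The estate is divided into 3 equal shares of 1/3 among Fumio, Akira, Yori.
Fumio predeceased; the 1/3 allotted to Fumio's branch passes to Fumio's issue by representation.
Yoshiko is the sole taker at this level and receives the full 1/3.
Akira is living and takes 1/3.
Yori is living and takes 1/3.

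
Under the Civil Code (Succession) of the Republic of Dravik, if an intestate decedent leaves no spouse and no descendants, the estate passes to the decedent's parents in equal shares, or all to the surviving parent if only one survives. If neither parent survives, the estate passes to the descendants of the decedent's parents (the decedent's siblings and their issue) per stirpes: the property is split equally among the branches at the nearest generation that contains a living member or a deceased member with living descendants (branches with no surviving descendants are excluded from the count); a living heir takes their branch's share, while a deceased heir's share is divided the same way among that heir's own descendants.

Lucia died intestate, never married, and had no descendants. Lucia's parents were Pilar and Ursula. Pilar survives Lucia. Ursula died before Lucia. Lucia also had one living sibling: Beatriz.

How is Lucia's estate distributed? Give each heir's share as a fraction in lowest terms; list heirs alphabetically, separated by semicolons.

Only one parent, Pilar, survives, so Pilar takes the entire estate. The siblings take nothing because a surviving parent has priority.

Pilar 1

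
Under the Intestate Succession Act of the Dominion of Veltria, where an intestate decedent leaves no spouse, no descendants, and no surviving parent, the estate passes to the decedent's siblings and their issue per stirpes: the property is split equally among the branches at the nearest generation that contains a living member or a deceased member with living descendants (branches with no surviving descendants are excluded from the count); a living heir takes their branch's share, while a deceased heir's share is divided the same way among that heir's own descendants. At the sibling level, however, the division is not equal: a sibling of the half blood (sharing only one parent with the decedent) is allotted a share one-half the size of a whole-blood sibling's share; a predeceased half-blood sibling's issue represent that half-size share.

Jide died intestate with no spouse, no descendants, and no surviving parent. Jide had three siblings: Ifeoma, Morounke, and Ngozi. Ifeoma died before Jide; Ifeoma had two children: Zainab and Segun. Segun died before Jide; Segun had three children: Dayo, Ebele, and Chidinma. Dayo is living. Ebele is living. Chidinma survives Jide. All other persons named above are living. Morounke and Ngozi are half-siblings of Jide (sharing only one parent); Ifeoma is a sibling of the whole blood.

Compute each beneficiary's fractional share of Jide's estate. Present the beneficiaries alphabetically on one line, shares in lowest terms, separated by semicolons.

No spouse, descendants, or parent survives, so the estate passes to Jide's siblings per stirpes.
Half-blood siblings count for one-half the weight of whole-blood siblings at the initial division.
Dividing 1 in proportion to weights (total weight 2): Ifeoma (weight 1) → 1/2; Morounke (weight 1/2) → 1/4; Ngozi (weight 1/2) → 1/4.
Ifeoma predeceased; the 1/2 allotted to Ifeoma's branch passes to Ifeoma's issue by representation.
The 1/2 is divided into 2 equal shares of 1/4 among Zainab, Segun.
Zainab is living and takes 1/4.
Segun predeceased; the 1/4 allotted to Segun's branch passes to Segun's issue by representation.
The 1/4 is divided into 3 equal shares of 1/12 among Dayo, Ebele, Chidinma.
Dayo is living and takes 1/12.
Ebele is living and takes 1/12.
Chidinma is living and takes 1/12.
Morounke is living and takes 1/4.
Ngozi is living and takes 1/4.

Chidinma 1/12; Dayo 1/12; Ebele 1/12; Morounke 1/4; Ngozi 1/4; Zainab 1/4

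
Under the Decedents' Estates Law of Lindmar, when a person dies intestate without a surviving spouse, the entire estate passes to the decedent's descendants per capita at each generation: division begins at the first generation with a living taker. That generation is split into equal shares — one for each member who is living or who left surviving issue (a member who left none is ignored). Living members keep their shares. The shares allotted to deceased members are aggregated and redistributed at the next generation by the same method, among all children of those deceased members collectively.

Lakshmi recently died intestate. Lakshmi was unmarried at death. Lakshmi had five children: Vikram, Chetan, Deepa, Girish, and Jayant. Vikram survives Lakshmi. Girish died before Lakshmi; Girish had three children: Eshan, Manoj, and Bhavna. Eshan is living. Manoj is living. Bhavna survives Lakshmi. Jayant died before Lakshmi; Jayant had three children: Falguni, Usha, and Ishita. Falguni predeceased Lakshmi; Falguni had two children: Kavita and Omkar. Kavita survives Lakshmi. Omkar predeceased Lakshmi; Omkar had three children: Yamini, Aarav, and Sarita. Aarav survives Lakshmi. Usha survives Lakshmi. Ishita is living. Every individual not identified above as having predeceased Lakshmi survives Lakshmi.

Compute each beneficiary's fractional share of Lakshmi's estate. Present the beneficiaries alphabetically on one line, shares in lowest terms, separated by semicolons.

There is no surviving spouse, so the entire estate passes to Lakshmi's descendants per capita at each generation.
At generation 1 (Vikram, Chetan, Deepa, Girish, Jayant) there are 5 shares of (1)/5 = 1/5 each.
Living: Vikram, Chetan, and Deepa — each takes 1/5.
Deceased: Girish and Jayant. Their combined 2/5 is pooled and carried to generation 2.
At generation 2 (Eshan, Manoj, Bhavna, Falguni, Usha, Ishita) there are 6 shares of (2/5)/6 = 1/15 each.
Living: Eshan, Manoj, Bhavna, Usha, and Ishita — each takes 1/15.
Deceased: Falguni. That 1/15 share is carried to generation 3.
At generation 3 (Kavita, Omkar) there are 2 shares of (1/15)/2 = 1/30 each.
Living: Kavita — each takes 1/30.
Deceased: Omkar. That 1/30 share is carried to generation 4.
At generation 4 (Yamini, Aarav, Sarita) there are 3 shares of (1/30)/3 = 1/90 each.
Living: Yamini, Aarav, and Sarita — each takes 1/90.

Aarav 1/90; Bhavna 1/15; Chetan 1/5; Deepa 1/5; Eshan 1/15; Ishita 1/15; Kavita 1/30; Manoj 1/15; Sarita 1/90; Usha 1/15; Vikram 1/5; Yamini 1/90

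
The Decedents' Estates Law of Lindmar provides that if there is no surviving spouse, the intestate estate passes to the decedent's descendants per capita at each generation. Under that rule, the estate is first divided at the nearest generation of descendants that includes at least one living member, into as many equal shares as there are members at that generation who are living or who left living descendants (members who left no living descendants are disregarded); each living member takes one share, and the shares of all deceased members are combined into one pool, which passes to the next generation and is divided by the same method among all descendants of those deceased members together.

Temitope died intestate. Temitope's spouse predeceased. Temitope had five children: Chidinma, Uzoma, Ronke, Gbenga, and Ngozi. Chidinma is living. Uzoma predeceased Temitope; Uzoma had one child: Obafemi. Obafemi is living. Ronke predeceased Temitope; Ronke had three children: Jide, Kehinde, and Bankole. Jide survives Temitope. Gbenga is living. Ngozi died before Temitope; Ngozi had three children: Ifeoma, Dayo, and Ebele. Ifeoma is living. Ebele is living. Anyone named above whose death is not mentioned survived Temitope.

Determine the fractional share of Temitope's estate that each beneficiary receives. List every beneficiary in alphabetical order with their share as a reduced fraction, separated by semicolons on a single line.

Bankole 3/35; Chidinma 1/5; Dayo 3/35; Ebele 3/35; Gbenga 1/5; Ifeoma 3/35; Jide 3/35; Kehinde 3/35; Obafemi 3/35

There is no surviving spouse, so the entire estate passes to Temitope's descendants per capita at each generation.
At generation 1 (Chidinma, Uzoma, Ronke, Gbenga, Ngozi) there are 5 shares of (1)/5 = 1/5 each.
Living: Chidinma and Gbenga — each takes 1/5.
Deceased: Uzoma, Ronke, and Ngozi. Their combined 3/5 is pooled and carried to generation 2.
At generation 2 (Obafemi, Jide, Kehinde, Bankole, Ifeoma, Dayo, Ebele) there are 7 shares of (3/5)/7 = 3/35 each.
Living: Obafemi, Jide, Kehinde, Bankole, Ifeoma, Dayo, and Ebele — each takes 3/35.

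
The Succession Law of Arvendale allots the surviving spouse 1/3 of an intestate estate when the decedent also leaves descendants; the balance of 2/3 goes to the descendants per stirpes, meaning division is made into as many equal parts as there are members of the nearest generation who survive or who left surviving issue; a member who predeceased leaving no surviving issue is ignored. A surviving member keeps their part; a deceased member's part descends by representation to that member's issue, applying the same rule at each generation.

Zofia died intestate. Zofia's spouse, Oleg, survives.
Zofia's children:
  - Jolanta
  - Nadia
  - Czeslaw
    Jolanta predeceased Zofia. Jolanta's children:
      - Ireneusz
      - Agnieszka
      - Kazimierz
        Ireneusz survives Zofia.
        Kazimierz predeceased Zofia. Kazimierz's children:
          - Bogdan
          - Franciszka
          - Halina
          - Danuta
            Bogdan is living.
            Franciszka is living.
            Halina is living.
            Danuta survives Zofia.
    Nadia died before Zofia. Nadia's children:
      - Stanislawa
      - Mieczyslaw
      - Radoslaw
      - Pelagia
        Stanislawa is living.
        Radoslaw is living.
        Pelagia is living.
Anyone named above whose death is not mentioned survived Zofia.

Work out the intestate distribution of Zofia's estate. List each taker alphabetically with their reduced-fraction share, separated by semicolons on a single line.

Oleg, as surviving spouse, takes 1/3.
The remaining 2/3 passes to Zofia's descendants per stirpes.
The 2/3 is divided into 3 equal shares of 2/9 among Jolanta, Nadia, Czeslaw.
Jolanta predeceased; the 2/9 allotted to Jolanta's branch passes to Jolanta's issue by representation.
The 2/9 is divided into 3 equal shares of 2/27 among Ireneusz, Agnieszka, Kazimierz.
Ireneusz is living and takes 2/27.
Agnieszka is living and takes 2/27.
Kazimierz predeceased; the 2/27 allotted to Kazimierz's branch passes to Kazimierz's issue by representation.
The 2/27 is divided into 4 equal shares of 1/54 among Bogdan, Franciszka, Halina, Danuta.
Bogdan is living and takes 1/54.
Franciszka is living and takes 1/54.
Halina is living and takes 1/54.
Danuta is living and takes 1/54.
Nadia predeceased; the 2/9 allotted to Nadia's branch passes to Nadia's issue by representation.
The 2/9 is divided into 4 equal shares of 1/18 among Stanislawa, Mieczyslaw, Radoslaw, Pelagia.
Stanislawa is living and takes 1/18.
Mieczyslaw is living and takes 1/18.
Radoslaw is living and takes 1/18.
Pelagia is living and takes 1/18.
Czeslaw is living and takes 2/9.

Agnieszka 2/27; Bogdan 1/54; Czeslaw 2/9; Danuta 1/54; Franciszka 1/54; Halina 1/54; Ireneusz 2/27; Mieczyslaw 1/18; Oleg 1/3; Pelagia 1/18; Radoslaw 1/18; Stanislawa 1/18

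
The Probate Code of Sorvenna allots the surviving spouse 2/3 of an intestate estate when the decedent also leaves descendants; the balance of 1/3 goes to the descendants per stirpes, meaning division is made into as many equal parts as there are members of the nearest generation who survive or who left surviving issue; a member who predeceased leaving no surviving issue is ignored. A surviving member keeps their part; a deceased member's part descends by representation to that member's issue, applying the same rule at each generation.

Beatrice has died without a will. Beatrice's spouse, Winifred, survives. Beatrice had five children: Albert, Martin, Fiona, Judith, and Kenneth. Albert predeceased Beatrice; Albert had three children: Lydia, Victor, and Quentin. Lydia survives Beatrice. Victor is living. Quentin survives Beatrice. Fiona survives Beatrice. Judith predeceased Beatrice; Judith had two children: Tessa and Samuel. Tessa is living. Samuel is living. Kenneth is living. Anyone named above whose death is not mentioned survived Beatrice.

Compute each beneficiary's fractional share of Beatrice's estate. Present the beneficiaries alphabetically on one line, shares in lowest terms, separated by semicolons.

Fiona 1/15; Kenneth 1/15; Lydia 1/45; Martin 1/15; Quentin 1/45; Samuel 1/30; Tessa 1/30; Victor 1/45; Winifred 2/3

Winifred, as surviving spouse, takes 2/3.
The remaining 1/3 passes to Beatrice's descendants per stirpes.
The 1/3 is divided into 5 equal shares of 1/15 among Albert, Martin, Fiona, Judith, Kenneth.
Albert predeceased; the 1/15 allotted to Albert's branch passes to Albert's issue by representation.
The 1/15 is divided into 3 equal shares of 1/45 among Lydia, Victor, Quentin.
Lydia is living and takes 1/45.
Victor is living and takes 1/45.
Quentin is living and takes 1/45.
Martin is living and takes 1/15.
Fiona is living and takes 1/15.
Judith predeceased; the 1/15 allotted to Judith's branch passes to Judith's issue by representation.
The 1/15 is divided into 2 equal shares of 1/30 among Tessa, Samuel.
Tessa is living and takes 1/30.
Samuel is living and takes 1/30.
Kenneth is living and takes 1/15.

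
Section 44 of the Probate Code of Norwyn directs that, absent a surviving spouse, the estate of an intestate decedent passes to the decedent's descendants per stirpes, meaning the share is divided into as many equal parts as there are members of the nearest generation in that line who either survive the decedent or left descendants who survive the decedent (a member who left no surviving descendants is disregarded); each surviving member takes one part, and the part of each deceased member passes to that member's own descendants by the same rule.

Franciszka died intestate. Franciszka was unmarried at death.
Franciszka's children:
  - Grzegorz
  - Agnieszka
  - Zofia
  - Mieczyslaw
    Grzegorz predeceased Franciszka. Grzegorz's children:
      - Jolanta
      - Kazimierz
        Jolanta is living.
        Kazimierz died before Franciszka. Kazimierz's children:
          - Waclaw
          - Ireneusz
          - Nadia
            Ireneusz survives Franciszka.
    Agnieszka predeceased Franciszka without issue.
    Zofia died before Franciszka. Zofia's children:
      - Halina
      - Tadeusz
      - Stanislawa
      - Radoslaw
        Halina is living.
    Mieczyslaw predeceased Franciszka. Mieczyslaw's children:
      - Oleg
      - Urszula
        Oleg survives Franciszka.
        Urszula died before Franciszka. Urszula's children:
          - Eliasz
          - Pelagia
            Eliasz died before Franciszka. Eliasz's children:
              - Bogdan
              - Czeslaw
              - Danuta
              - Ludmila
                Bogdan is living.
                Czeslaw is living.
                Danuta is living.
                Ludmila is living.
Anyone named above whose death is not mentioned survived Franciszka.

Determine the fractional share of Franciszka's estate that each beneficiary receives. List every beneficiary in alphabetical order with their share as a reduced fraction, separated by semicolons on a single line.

There is no surviving spouse, so the entire estate passes to Franciszka's descendants per stirpes.
Agnieszka left no surviving issue, so that branch lapses and is disregarded.
The estate is divided into 3 equal shares of 1/3 among Grzegorz, Zofia, Mieczyslaw.
Grzegorz predeceased; the 1/3 allotted to Grzegorz's branch passes to Grzegorz's issue by representation.
The 1/3 is divided into 2 equal shares of 1/6 among Jolanta, Kazimierz.
Jolanta is living and takes 1/6.
Kazimierz predeceased; the 1/6 allotted to Kazimierz's branch passes to Kazimierz's issue by representation.
The 1/6 is divided into 3 equal shares of 1/18 among Waclaw, Ireneusz, Nadia.
Waclaw is living and takes 1/18.
Ireneusz is living and takes 1/18.
Nadia is living and takes 1/18.
Zofia predeceased; the 1/3 allotted to Zofia's branch passes to Zofia's issue by representation.
The 1/3 is divided into 4 equal shares of 1/12 among Halina, Tadeusz, Stanislawa, Radoslaw.
Halina is living and takes 1/12.
Tadeusz is living and takes 1/12.
Stanislawa is living and takes 1/12.
Radoslaw is living and takes 1/12.
Mieczyslaw predeceased; the 1/3 allotted to Mieczyslaw's branch passes to Mieczyslaw's issue by representation.
The 1/3 is divided into 2 equal shares of 1/6 among Oleg, Urszula.
Oleg is living and takes 1/6.
Urszula predeceased; the 1/6 allotted to Urszula's branch passes to Urszula's issue by representation.
The 1/6 is divided into 2 equal shares of 1/12 among Eliasz, Pelagia.
Eliasz predeceased; the 1/12 allotted to Eliasz's branch passes to Eliasz's issue by representation.
The 1/12 is divided into 4 equal shares of 1/48 among Bogdan, Czeslaw, Danuta, Ludmila.
Bogdan is living and takes 1/48.
Czeslaw is living and takes 1/48.
Danuta is living and takes 1/48.
Ludmila is living and takes 1/48.
Pelagia is living and takes 1/12.

Bogdan 1/48; Czeslaw 1/48; Danuta 1/48; Halina 1/12; Ireneusz 1/18; Jolanta 1/6; Ludmila 1/48; Nadia 1/18; Oleg 1/6; Pelagia 1/12; Radoslaw 1/12; Stanislawa 1/12; Tadeusz 1/12; Waclaw 1/18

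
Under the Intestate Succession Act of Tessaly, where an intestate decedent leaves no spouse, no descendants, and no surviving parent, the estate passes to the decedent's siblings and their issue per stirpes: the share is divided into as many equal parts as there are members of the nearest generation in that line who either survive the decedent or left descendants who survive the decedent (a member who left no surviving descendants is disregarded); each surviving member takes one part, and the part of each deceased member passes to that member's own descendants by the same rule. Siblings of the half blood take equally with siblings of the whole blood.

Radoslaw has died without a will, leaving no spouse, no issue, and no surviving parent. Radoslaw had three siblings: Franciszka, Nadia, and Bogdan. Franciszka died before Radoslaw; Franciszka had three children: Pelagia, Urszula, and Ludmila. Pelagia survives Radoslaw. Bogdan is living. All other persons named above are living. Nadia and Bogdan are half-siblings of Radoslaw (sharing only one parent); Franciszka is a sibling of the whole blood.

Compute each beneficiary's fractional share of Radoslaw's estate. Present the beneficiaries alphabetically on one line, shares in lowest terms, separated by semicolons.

No spouse, descendants, or parent survives, so the estate passes to Radoslaw's siblings per stirpes.
Half-blood and whole-blood siblings take equally under the stated rule.
The estate is divided into 3 equal shares of 1/3 among Franciszka, Nadia, Bogdan.
Franciszka predeceased; the 1/3 allotted to Franciszka's branch passes to Franciszka's issue by representation.
The 1/3 is divided into 3 equal shares of 1/9 among Pelagia, Urszula, Ludmila.
Pelagia is living and takes 1/9.
Urszula is living and takes 1/9.
Ludmila is living and takes 1/9.
Nadia is living and takes 1/3.
Bogdan is living and takes 1/3.

Bogdan 1/3; Ludmila 1/9; Nadia 1/3; Pelagia 1/9; Urszula 1/9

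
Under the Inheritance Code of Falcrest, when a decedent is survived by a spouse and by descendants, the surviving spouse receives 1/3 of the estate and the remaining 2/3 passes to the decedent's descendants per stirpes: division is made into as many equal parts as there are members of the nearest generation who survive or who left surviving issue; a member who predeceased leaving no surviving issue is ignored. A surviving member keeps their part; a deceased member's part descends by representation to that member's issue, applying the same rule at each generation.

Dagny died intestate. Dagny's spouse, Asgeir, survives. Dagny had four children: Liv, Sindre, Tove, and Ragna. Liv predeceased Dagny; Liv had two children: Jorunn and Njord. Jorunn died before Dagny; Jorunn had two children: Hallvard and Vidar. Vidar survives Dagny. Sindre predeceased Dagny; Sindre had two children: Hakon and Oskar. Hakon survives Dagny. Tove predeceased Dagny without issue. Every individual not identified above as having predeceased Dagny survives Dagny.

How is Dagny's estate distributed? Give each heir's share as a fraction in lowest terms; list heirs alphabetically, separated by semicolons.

Asgeir, as surviving spouse, takes 1/3.
The remaining 2/3 passes to Dagny's descendants per stirpes.
Tove left no surviving issue, so that branch lapses and is disregarded.
The 2/3 is divided into 3 equal shares of 2/9 among Liv, Sindre, Ragna.
Liv predeceased; the 2/9 allotted to Liv's branch passes to Liv's issue by representation.
The 2/9 is divided into 2 equal shares of 1/9 among Jorunn, Njord.
Jorunn predeceased; the 1/9 allotted to Jorunn's branch passes to Jorunn's issue by representation.
The 1/9 is divided into 2 equal shares of 1/18 among Hallvard, Vidar.
Hallvard is living and takes 1/18.
Vidar is living and takes 1/18.
Njord is living and takes 1/9.
Sindre predeceased; the 2/9 allotted to Sindre's branch passes to Sindre's issue by representation.
The 2/9 is divided into 2 equal shares of 1/9 among Hakon, Oskar.
Hakon is living and takes 1/9.
Oskar is living and takes 1/9.
Ragna is living and takes 2/9.

Asgeir 1/3; Hakon 1/9; Hallvard 1/18; Njord 1/9; Oskar 1/9; Ragna 2/9; Vidar 1/18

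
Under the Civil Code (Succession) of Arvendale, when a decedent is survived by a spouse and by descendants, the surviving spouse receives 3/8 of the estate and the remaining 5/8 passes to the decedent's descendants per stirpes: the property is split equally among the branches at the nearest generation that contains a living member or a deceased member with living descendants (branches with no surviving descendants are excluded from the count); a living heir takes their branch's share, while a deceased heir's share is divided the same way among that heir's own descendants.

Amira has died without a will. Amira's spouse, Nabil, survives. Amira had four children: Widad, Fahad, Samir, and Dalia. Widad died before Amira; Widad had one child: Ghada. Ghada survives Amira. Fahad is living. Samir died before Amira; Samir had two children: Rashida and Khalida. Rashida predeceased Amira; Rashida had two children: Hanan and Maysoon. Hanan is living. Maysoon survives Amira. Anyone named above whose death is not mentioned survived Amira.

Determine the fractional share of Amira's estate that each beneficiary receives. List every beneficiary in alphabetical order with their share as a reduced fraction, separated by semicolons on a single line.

Nabil, as surviving spouse, takes 3/8.
The remaining 5/8 passes to Amira's descendants per stirpes.
The 5/8 is divided into 4 equal shares of 5/32 among Widad, Fahad, Samir, Dalia.
Widad predeceased; the 5/32 allotted to Widad's branch passes to Widad's issue by representation.
Ghada is the sole taker at this level and receives the full 5/32.
Fahad is living and takes 5/32.
Samir predeceased; the 5/32 allotted to Samir's branch passes to Samir's issue by representation.
The 5/32 is divided into 2 equal shares of 5/64 among Rashida, Khalida.
Rashida predeceased; the 5/64 allotted to Rashida's branch passes to Rashida's issue by representation.
The 5/64 is divided into 2 equal shares of 5/128 among Hanan, Maysoon.
Hanan is living and takes 5/128.
Maysoon is living and takes 5/128.
Khalida is living and takes 5/64.
Dalia is living and takes 5/32.

Dalia 5/32; Fahad 5/32; Ghada 5/32; Hanan 5/128; Khalida 5/64; Maysoon 5/128; Nabil 3/8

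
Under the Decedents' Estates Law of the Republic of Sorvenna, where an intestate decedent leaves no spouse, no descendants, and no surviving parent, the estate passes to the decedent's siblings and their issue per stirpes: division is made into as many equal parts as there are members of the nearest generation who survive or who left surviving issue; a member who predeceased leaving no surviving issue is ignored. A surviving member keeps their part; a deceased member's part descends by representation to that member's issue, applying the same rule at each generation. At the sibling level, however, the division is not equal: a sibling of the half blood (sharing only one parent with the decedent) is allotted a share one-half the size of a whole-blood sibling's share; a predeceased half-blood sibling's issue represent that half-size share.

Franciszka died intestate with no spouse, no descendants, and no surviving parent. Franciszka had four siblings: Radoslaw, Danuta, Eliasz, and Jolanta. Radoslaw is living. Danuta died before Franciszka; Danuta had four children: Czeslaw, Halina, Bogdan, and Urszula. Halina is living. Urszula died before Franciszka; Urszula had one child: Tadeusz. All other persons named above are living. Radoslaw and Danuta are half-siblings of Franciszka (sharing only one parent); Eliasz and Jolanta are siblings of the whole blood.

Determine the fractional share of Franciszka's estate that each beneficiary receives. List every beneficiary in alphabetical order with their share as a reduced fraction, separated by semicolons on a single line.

No spouse, descendants, or parent survives, so the estate passes to Franciszka's siblings per stirpes.
Half-blood siblings count for one-half the weight of whole-blood siblings at the initial division.
Dividing 1 in proportion to weights (total weight 3): Radoslaw (weight 1/2) → 1/6; Danuta (weight 1/2) → 1/6; Eliasz (weight 1) → 1/3; Jolanta (weight 1) → 1/3.
Radoslaw is living and takes 1/6.
Danuta predeceased; the 1/6 allotted to Danuta's branch passes to Danuta's issue by representation.
The 1/6 is divided into 4 equal shares of 1/24 among Czeslaw, Halina, Bogdan, Urszula.
Czeslaw is living and takes 1/24.
Halina is living and takes 1/24.
Bogdan is living and takes 1/24.
Urszula predeceased; the 1/24 allotted to Urszula's branch passes to Urszula's issue by representation.
Tadeusz is the sole taker at this level and receives the full 1/24.
Eliasz is living and takes 1/3.
Jolanta is living and takes 1/3.

Bogdan 1/24; Czeslaw 1/24; Eliasz 1/3; Halina 1/24; Jolanta 1/3; Radoslaw 1/6; Tadeusz 1/24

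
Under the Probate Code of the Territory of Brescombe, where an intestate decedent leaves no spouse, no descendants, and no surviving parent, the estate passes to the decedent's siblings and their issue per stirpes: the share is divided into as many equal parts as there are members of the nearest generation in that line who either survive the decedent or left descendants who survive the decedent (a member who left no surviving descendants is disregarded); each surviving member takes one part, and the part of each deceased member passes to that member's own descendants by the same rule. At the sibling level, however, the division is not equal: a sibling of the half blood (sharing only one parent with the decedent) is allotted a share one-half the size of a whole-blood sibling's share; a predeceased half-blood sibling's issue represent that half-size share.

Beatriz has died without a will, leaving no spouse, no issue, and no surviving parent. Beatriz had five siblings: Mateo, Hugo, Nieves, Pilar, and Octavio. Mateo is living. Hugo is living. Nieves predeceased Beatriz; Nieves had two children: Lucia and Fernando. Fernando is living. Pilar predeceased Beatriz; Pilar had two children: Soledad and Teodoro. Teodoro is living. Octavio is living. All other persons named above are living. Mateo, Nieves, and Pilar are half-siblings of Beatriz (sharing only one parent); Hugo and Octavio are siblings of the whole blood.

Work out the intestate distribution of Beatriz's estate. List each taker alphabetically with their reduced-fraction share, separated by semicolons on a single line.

No spouse, descendants, or parent survives, so the estate passes to Beatriz's siblings per stirpes.
Half-blood siblings count for one-half the weight of whole-blood siblings at the initial division.
Dividing 1 in proportion to weights (total weight 7/2): Mateo (weight 1/2) → 1/7; Hugo (weight 1) → 2/7; Nieves (weight 1/2) → 1/7; Pilar (weight 1/2) → 1/7; Octavio (weight 1) → 2/7.
Mateo is living and takes 1/7.
Hugo is living and takes 2/7.
Nieves predeceased; the 1/7 allotted to Nieves's branch passes to Nieves's issue by representation.
The 1/7 is divided into 2 equal shares of 1/14 among Lucia, Fernando.
Lucia is living and takes 1/14.
Fernando is living and takes 1/14.
Pilar predeceased; the 1/7 allotted to Pilar's branch passes to Pilar's issue by representation.
The 1/7 is divided into 2 equal shares of 1/14 among Soledad, Teodoro.
Soledad is living and takes 1/14.
Teodoro is living and takes 1/14.
Octavio is living and takes 2/7.

Fernando 1/14; Hugo 2/7; Lucia 1/14; Mateo 1/7; Octavio 2/7; Soledad 1/14; Teodoro 1/14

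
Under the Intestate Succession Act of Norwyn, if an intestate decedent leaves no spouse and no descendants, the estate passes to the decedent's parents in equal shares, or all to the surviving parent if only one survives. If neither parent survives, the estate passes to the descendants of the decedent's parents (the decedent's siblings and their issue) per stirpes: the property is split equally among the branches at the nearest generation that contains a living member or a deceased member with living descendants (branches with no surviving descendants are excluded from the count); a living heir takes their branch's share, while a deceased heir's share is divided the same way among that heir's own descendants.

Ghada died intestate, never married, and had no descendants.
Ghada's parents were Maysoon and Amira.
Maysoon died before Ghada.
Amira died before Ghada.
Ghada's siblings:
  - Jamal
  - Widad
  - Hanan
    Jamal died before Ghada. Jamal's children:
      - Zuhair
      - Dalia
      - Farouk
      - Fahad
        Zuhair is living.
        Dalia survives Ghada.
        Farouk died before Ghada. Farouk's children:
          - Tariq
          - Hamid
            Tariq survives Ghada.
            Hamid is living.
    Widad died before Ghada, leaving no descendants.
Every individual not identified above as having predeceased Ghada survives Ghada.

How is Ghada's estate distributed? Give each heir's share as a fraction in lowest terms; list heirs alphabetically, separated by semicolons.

Neither parent survives and there are no descendants, so the estate passes to Ghada's siblings and their issue per stirpes.
Widad left no surviving issue, so that branch lapses and is disregarded.
The estate is divided into 2 equal shares of 1/2 among Jamal, Hanan.
Jamal predeceased; the 1/2 allotted to Jamal's branch passes to Jamal's issue by representation.
The 1/2 is divided into 4 equal shares of 1/8 among Zuhair, Dalia, Farouk, Fahad.
Zuhair is living and takes 1/8.
Dalia is living and takes 1/8.
Farouk predeceased; the 1/8 allotted to Farouk's branch passes to Farouk's issue by representation.
The 1/8 is divided into 2 equal shares of 1/16 among Tariq, Hamid.
Tariq is living and takes 1/16.
Hamid is living and takes 1/16.
Fahad is living and takes 1/8.
Hanan is living and takes 1/2.

Dalia 1/8; Fahad 1/8; Hamid 1/16; Hanan 1/2; Tariq 1/16; Zuhair 1/8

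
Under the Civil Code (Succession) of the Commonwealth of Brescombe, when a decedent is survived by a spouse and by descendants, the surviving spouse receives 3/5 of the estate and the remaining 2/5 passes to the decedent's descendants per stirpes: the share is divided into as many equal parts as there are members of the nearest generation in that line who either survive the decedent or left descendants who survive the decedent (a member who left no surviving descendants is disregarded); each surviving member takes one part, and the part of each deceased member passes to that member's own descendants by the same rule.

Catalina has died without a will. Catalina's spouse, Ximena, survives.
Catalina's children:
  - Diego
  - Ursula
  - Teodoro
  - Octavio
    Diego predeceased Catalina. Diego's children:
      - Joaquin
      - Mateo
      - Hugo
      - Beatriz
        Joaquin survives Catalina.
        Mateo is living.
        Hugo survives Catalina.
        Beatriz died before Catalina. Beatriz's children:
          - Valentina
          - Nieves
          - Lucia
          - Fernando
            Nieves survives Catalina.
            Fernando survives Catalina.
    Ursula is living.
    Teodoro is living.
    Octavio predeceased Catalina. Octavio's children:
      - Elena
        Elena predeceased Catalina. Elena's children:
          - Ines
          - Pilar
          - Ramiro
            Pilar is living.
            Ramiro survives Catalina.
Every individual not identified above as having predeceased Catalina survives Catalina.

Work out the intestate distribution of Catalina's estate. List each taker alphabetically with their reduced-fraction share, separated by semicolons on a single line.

Fernando 1/160; Hugo 1/40; Ines 1/30; Joaquin 1/40; Lucia 1/160; Mateo 1/40; Nieves 1/160; Pilar 1/30; Ramiro 1/30; Teodoro 1/10; Ursula 1/10; Valentina 1/160; Ximena 3/5

Ximena, as surviving spouse, takes 3/5.
The remaining 2/5 passes to Catalina's descendants per stirpes.
The 2/5 is divided into 4 equal shares of 1/10 among Diego, Ursula, Teodoro, Octavio.
Diego predeceased; the 1/10 allotted to Diego's branch passes to Diego's issue by representation.
The 1/10 is divided into 4 equal shares of 1/40 among Joaquin, Mateo, Hugo, Beatriz.
Joaquin is living and takes 1/40.
Mateo is living and takes 1/40.
Hugo is living and takes 1/40.
Beatriz predeceased; the 1/40 allotted to Beatriz's branch passes to Beatriz's issue by representation.
The 1/40 is divided into 4 equal shares of 1/160 among Valentina, Nieves, Lucia, Fernando.
Valentina is living and takes 1/160.
Nieves is living and takes 1/160.
Lucia is living and takes 1/160.
Fernando is living and takes 1/160.
Ursula is living and takes 1/10.
Teodoro is living and takes 1/10.
Octavio predeceased; the 1/10 allotted to Octavio's branch passes to Octavio's issue by representation.
Elena's line is the sole branch at this level, so the full 1/10 passes to Elena's issue by representation.
The 1/10 is divided into 3 equal shares of 1/30 among Ines, Pilar, Ramiro.
Ines is living and takes 1/30.
Pilar is living and takes 1/30.
Ramiro is living and takes 1/30.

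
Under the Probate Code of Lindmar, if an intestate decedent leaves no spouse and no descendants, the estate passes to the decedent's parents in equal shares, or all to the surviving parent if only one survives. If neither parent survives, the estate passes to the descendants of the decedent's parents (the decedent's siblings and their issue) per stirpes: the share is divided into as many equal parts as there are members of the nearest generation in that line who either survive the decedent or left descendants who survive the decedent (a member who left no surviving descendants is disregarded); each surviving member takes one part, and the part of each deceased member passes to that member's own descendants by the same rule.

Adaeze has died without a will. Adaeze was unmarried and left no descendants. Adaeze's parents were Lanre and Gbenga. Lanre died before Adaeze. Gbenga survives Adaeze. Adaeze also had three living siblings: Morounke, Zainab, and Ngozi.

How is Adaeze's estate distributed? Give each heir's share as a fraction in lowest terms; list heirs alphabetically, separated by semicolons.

Gbenga 1

Only one parent, Gbenga, survives, so Gbenga takes the entire estate. The siblings take nothing because a surviving parent has priority.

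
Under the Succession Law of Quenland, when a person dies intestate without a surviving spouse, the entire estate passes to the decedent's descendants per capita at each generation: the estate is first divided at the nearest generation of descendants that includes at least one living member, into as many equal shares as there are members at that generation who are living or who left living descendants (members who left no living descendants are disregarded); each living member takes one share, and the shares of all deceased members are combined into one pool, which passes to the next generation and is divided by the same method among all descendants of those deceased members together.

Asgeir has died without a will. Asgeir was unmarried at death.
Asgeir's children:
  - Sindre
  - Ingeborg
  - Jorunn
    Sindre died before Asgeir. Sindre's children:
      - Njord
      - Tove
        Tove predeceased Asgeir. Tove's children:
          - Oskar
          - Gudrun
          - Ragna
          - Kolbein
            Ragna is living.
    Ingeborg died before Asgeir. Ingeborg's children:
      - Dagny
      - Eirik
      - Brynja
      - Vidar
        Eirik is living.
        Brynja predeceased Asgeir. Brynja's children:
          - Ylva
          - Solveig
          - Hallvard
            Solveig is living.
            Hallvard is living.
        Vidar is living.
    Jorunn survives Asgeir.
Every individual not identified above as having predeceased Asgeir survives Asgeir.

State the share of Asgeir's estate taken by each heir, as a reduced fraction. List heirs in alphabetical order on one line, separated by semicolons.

Dagny 1/9; Eirik 1/9; Gudrun 2/63; Hallvard 2/63; Jorunn 1/3; Kolbein 2/63; Njord 1/9; Oskar 2/63; Ragna 2/63; Solveig 2/63; Vidar 1/9; Ylva 2/63

There is no surviving spouse, so the entire estate passes to Asgeir's descendants per capita at each generation.
At generation 1 (Sindre, Ingeborg, Jorunn) there are 3 shares of (1)/3 = 1/3 each.
Living: Jorunn — each takes 1/3.
Deceased: Sindre and Ingeborg. Their combined 2/3 is pooled and carried to generation 2.
At generation 2 (Njord, Tove, Dagny, Eirik, Brynja, Vidar) there are 6 shares of (2/3)/6 = 1/9 each.
Living: Njord, Dagny, Eirik, and Vidar — each takes 1/9.
Deceased: Tove and Brynja. Their combined 2/9 is pooled and carried to generation 3.
At generation 3 (Oskar, Gudrun, Ragna, Kolbein, Ylva, Solveig, Hallvard) there are 7 shares of (2/9)/7 = 2/63 each.
Living: Oskar, Gudrun, Ragna, Kolbein, Ylva, Solveig, and Hallvard — each takes 2/63.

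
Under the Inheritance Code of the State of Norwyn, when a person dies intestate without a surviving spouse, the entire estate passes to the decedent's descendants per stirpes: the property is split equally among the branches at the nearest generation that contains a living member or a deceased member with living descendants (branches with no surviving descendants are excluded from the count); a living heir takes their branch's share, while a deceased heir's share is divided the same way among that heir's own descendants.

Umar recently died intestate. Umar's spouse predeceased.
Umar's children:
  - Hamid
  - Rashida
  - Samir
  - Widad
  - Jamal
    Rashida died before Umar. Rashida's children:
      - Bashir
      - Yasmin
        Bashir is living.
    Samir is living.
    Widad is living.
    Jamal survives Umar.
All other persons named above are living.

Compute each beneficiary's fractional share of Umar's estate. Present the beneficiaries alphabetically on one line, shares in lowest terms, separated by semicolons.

There is no surviving spouse, so the entire estate passes to Umar's descendants per stirpes.
The estate is divided into 5 equal shares of 1/5 among Hamid, Rashida, Samir, Widad, Jamal.
Hamid is living and takes 1/5.
Rashida predeceased; the 1/5 allotted to Rashida's branch passes to Rashida's issue by representation.
The 1/5 is divided into 2 equal shares of 1/10 among Bashir, Yasmin.
Bashir is living and takes 1/10.
Yasmin is living and takes 1/10.
Samir is living and takes 1/5.
Widad is living and takes 1/5.
Jamal is living and takes 1/5.

Bashir 1/10; Hamid 1/5; Jamal 1/5; Samir 1/5; Widad 1/5; Yasmin 1/10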